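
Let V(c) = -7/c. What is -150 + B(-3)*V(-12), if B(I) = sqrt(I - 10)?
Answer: -150 + 7*I*sqrt(13)/12 ≈ -150.0 + 2.1032*I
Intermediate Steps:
B(I) = sqrt(-10 + I)
-150 + B(-3)*V(-12) = -150 + sqrt(-10 - 3)*(-7/(-12)) = -150 + sqrt(-13)*(-7*(-1/12)) = -150 + (I*sqrt(13))*(7/12) = -150 + 7*I*sqrt(13)/12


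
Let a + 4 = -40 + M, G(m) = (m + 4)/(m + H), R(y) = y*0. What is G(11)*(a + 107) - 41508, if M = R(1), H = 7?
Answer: -82911/2 ≈ -41456.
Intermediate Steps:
R(y) = 0
M = 0
G(m) = (4 + m)/(7 + m) (G(m) = (m + 4)/(m + 7) = (4 + m)/(7 + m))
a = -44 (a = -4 + (-40 + 0) = -4 - 40 = -44)
G(11)*(a + 107) - 41508 = ((4 + 11)/(7 + 11))*(-44 + 107) - 41508 = (15/18)*63 - 41508 = ((1/18)*15)*63 - 41508 = (⅚)*63 - 41508 = 105/2 - 41508 = -82911/2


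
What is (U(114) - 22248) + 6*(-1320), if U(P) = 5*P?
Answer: -29598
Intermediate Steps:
(U(114) - 22248) + 6*(-1320) = (5*114 - 22248) + 6*(-1320) = (570 - 22248) - 7920 = -21678 - 7920 = -29598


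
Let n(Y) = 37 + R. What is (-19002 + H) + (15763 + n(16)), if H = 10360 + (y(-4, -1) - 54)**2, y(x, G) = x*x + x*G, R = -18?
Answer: 8296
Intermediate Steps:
n(Y) = 19 (n(Y) = 37 - 18 = 19)
y(x, G) = x**2 + G*x
H = 11516 (H = 10360 + (-4*(-1 - 4) - 54)**2 = 10360 + (-4*(-5) - 54)**2 = 10360 + (20 - 54)**2 = 10360 + (-34)**2 = 10360 + 1156 = 11516)
(-19002 + H) + (15763 + n(16)) = (-19002 + 11516) + (15763 + 19) = -7486 + 15782 = 8296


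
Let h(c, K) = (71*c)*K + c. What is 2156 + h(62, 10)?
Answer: 46238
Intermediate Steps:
h(c, K) = c + 71*K*c (h(c, K) = 71*K*c + c = c + 71*K*c)
2156 + h(62, 10) = 2156 + 62*(1 + 71*10) = 2156 + 62*(1 + 710) = 2156 + 62*711 = 2156 + 44082 = 46238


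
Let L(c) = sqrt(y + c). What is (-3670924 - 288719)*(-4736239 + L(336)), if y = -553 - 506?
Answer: 18753815602677 - 3959643*I*sqrt(723) ≈ 1.8754e+13 - 1.0647e+8*I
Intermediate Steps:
y = -1059
L(c) = sqrt(-1059 + c)
(-3670924 - 288719)*(-4736239 + L(336)) = (-3670924 - 288719)*(-4736239 + sqrt(-1059 + 336)) = -3959643*(-4736239 + sqrt(-723)) = -3959643*(-4736239 + I*sqrt(723)) = 18753815602677 - 3959643*I*sqrt(723)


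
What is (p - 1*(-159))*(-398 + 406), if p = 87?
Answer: 1968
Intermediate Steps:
(p - 1*(-159))*(-398 + 406) = (87 - 1*(-159))*(-398 + 406) = (87 + 159)*8 = 246*8 = 1968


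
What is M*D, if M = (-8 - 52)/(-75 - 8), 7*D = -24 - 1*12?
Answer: -2160/581 ≈ -3.7177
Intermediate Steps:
D = -36/7 (D = (-24 - 1*12)/7 = (-24 - 12)/7 = (⅐)*(-36) = -36/7 ≈ -5.1429)
M = 60/83 (M = -60/(-83) = -60*(-1/83) = 60/83 ≈ 0.72289)
M*D = (60/83)*(-36/7) = -2160/581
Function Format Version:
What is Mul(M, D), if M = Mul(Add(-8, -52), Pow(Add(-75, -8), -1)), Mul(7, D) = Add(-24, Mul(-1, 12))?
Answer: Rational(-2160, 581) ≈ -3.7177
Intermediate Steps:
D = Rational(-36, 7) (D = Mul(Rational(1, 7), Add(-24, Mul(-1, 12))) = Mul(Rational(1, 7), Add(-24, -12)) = Mul(Rational(1, 7), -36) = Rational(-36, 7) ≈ -5.1429)
M = Rational(60, 83) (M = Mul(-60, Pow(-83, -1)) = Mul(-60, Rational(-1, 83)) = Rational(60, 83) ≈ 0.72289)
Mul(M, D) = Mul(Rational(60, 83), Rational(-36, 7)) = Rational(-2160, 581)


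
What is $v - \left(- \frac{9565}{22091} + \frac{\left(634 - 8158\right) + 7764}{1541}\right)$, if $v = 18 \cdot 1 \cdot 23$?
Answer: $\frac{14102921459}{34042231} \approx 414.28$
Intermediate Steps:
$v = 414$ ($v = 18 \cdot 23 = 414$)
$v - \left(- \frac{9565}{22091} + \frac{\left(634 - 8158\right) + 7764}{1541}\right) = 414 - \left(- \frac{9565}{22091} + \frac{\left(634 - 8158\right) + 7764}{1541}\right) = 414 - \left(\left(-9565\right) \frac{1}{22091} + \left(-7524 + 7764\right) \frac{1}{1541}\right) = 414 - \left(- \frac{9565}{22091} + 240 \cdot \frac{1}{1541}\right) = 414 - \left(- \frac{9565}{22091} + \frac{240}{1541}\right) = 414 - - \frac{9437825}{34042231} = 414 + \frac{9437825}{34042231} = \frac{14102921459}{34042231}$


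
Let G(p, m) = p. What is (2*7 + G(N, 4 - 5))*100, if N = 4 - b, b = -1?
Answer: 1900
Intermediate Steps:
N = 5 (N = 4 - 1*(-1) = 4 + 1 = 5)
(2*7 + G(N, 4 - 5))*100 = (2*7 + 5)*100 = (14 + 5)*100 = 19*100 = 1900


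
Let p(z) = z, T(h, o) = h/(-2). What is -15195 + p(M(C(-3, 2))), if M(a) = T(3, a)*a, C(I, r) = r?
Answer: -15198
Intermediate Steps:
T(h, o) = -h/2 (T(h, o) = h*(-1/2) = -h/2)
M(a) = -3*a/2 (M(a) = (-1/2*3)*a = -3*a/2)
-15195 + p(M(C(-3, 2))) = -15195 - 3/2*2 = -15195 - 3 = -15198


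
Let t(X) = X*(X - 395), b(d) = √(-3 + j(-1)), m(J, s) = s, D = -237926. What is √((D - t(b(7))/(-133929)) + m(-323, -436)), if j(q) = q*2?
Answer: √(-475054858012943 - 5877995*I*√5)/44643 ≈ 6.754e-6 - 488.22*I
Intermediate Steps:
j(q) = 2*q
b(d) = I*√5 (b(d) = √(-3 + 2*(-1)) = √(-3 - 2) = √(-5) = I*√5)
t(X) = X*(-395 + X)
√((D - t(b(7))/(-133929)) + m(-323, -436)) = √((-237926 - (I*√5)*(-395 + I*√5)/(-133929)) - 436) = √((-237926 - I*√5*(-395 + I*√5)*(-1)/133929) - 436) = √((-237926 - (-1)*I*√5*(-395 + I*√5)/133929) - 436) = √((-237926 + I*√5*(-395 + I*√5)/133929) - 436) = √(-238362 + I*√5*(-395 + I*√5)/133929)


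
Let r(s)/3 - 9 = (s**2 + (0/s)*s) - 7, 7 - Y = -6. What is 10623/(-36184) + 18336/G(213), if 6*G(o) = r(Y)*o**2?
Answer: -27029115343/93573018072 ≈ -0.28886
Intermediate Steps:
Y = 13 (Y = 7 - 1*(-6) = 7 + 6 = 13)
r(s) = 6 + 3*s**2 (r(s) = 27 + 3*((s**2 + (0/s)*s) - 7) = 27 + 3*((s**2 + 0*s) - 7) = 27 + 3*((s**2 + 0) - 7) = 27 + 3*(s**2 - 7) = 27 + 3*(-7 + s**2) = 27 + (-21 + 3*s**2) = 6 + 3*s**2)
G(o) = 171*o**2/2 (G(o) = ((6 + 3*13**2)*o**2)/6 = ((6 + 3*169)*o**2)/6 = ((6 + 507)*o**2)/6 = (513*o**2)/6 = 171*o**2/2)
10623/(-36184) + 18336/G(213) = 10623/(-36184) + 18336/(((171/2)*213**2)) = 10623*(-1/36184) + 18336/(((171/2)*45369)) = -10623/36184 + 18336/(7758099/2) = -10623/36184 + 18336*(2/7758099) = -10623/36184 + 12224/2586033 = -27029115343/93573018072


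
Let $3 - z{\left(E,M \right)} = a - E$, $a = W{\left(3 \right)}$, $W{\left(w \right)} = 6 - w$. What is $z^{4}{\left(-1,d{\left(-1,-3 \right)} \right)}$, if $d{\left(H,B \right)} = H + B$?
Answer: $1$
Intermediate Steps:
$d{\left(H,B \right)} = B + H$
$a = 3$ ($a = 6 - 3 = 3$)
$z{\left(E,M \right)} = E$ ($z{\left(E,M \right)} = 3 - \left(3 - E\right) = 3 + \left(-3 + E\right) = E$)
$z^{4}{\left(-1,d{\left(-1,-3 \right)} \right)} = \left(-1\right)^{4} = 1$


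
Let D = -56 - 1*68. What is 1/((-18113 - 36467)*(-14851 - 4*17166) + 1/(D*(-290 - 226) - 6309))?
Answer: 57675/262896993772501 ≈ 2.1938e-10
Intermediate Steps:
D = -124 (D = -56 - 68 = -124)
1/((-18113 - 36467)*(-14851 - 4*17166) + 1/(D*(-290 - 226) - 6309)) = 1/((-18113 - 36467)*(-14851 - 4*17166) + 1/(-124*(-290 - 226) - 6309)) = 1/(-54580*(-14851 - 68664) + 1/(-124*(-516) - 6309)) = 1/(-54580*(-83515) + 1/(63984 - 6309)) = 1/(4558248700 + 1/57675) = 1/(262896993772501/57675) = 57675/262896993772501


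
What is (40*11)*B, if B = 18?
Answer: 7920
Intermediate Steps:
(40*11)*B = (40*11)*18 = 440*18 = 7920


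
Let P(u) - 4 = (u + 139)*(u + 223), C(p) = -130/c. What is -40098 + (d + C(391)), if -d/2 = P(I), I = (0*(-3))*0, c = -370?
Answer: -3777687/37 ≈ -1.0210e+5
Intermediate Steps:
C(p) = 13/37 (C(p) = -130/(-370) = -130*(-1/370) = 13/37)
I = 0 (I = 0*0 = 0)
P(u) = 4 + (139 + u)*(223 + u) (P(u) = 4 + (u + 139)*(u + 223) = 4 + (139 + u)*(223 + u))
d = -62002 (d = -2*(31001 + 0² + 362*0) = -2*(31001 + 0 + 0) = -2*31001 = -62002)
-40098 + (d + C(391)) = -40098 + (-62002 + 13/37) = -40098 - 2294061/37 = -3777687/37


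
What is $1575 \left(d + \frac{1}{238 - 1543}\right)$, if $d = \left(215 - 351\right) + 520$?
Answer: $\frac{17539165}{29} \approx 6.048 \cdot 10^{5}$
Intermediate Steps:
$d = 384$ ($d = -136 + 520 = 384$)
$1575 \left(d + \frac{1}{238 - 1543}\right) = 1575 \left(384 + \frac{1}{238 - 1543}\right) = 1575 \left(384 + \frac{1}{-1305}\right) = 1575 \left(384 - \frac{1}{1305}\right) = 1575 \cdot \frac{501119}{1305} = \frac{17539165}{29}$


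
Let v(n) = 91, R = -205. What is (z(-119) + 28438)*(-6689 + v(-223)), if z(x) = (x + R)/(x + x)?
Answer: -22329505832/119 ≈ -1.8764e+8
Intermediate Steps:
z(x) = (-205 + x)/(2*x) (z(x) = (x - 205)/(x + x) = (-205 + x)/((2*x)) = (-205 + x)*(1/(2*x)) = (-205 + x)/(2*x))
(z(-119) + 28438)*(-6689 + v(-223)) = ((½)*(-205 - 119)/(-119) + 28438)*(-6689 + 91) = ((½)*(-1/119)*(-324) + 28438)*(-6598) = (162/119 + 28438)*(-6598) = (3384284/119)*(-6598) = -22329505832/119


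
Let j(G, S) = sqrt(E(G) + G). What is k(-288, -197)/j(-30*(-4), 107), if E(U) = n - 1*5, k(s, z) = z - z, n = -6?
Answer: 0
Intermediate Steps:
k(s, z) = 0
E(U) = -11 (E(U) = -6 - 1*5 = -6 - 5 = -11)
j(G, S) = sqrt(-11 + G)
k(-288, -197)/j(-30*(-4), 107) = 0/(sqrt(-11 - 30*(-4))) = 0/(sqrt(-11 + 120)) = 0/(sqrt(109)) = 0*(sqrt(109)/109) = 0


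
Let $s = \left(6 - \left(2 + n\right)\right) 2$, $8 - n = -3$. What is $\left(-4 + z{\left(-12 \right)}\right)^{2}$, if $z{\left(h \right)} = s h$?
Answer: $26896$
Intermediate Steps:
$n = 11$ ($n = 8 - -3 = 8 + 3 = 11$)
$s = -14$ ($s = \left(6 - 13\right) 2 = \left(-7\right) 2 = -14$)
$z{\left(h \right)} = - 14 h$
$\left(-4 + z{\left(-12 \right)}\right)^{2} = \left(-4 - -168\right)^{2} = \left(-4 + 168\right)^{2} = 164^{2} = 26896$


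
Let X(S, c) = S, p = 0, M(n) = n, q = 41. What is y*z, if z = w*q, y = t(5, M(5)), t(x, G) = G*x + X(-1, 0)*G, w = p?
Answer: 0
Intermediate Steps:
w = 0
t(x, G) = -G + G*x (t(x, G) = G*x - G = -G + G*x)
y = 20 (y = 5*(-1 + 5) = 5*4 = 20)
z = 0 (z = 0*41 = 0)
y*z = 20*0 = 0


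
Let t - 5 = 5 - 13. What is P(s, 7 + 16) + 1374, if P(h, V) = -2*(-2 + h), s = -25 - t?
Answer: 1422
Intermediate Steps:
t = -3 (t = 5 + (5 - 13) = 5 - 8 = -3)
s = -22 (s = -25 - 1*(-3) = -25 + 3 = -22)
P(h, V) = 4 - 2*h
P(s, 7 + 16) + 1374 = (4 - 2*(-22)) + 1374 = (4 + 44) + 1374 = 48 + 1374 = 1422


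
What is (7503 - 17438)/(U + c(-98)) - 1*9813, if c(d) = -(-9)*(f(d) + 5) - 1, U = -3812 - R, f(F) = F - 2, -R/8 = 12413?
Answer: -928673003/94636 ≈ -9813.1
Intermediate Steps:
R = -99304 (R = -8*12413 = -99304)
f(F) = -2 + F
U = 95492 (U = -3812 - 1*(-99304) = -3812 + 99304 = 95492)
c(d) = 26 + 9*d (c(d) = -(-9)*((-2 + d) + 5) - 1 = -(-9)*(3 + d) - 1 = -3*(-9 - 3*d) - 1 = (27 + 9*d) - 1 = 26 + 9*d)
(7503 - 17438)/(U + c(-98)) - 1*9813 = (7503 - 17438)/(95492 + (26 + 9*(-98))) - 1*9813 = -9935/(95492 + (26 - 882)) - 9813 = -9935/(95492 - 856) - 9813 = -9935/94636 - 9813 = -928673003/94636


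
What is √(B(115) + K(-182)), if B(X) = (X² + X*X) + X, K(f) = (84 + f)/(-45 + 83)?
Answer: √9589034/19 ≈ 162.98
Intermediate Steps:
K(f) = 42/19 + f/38 (K(f) = (84 + f)/38 = (84 + f)*(1/38) = 42/19 + f/38)
B(X) = X + 2*X² (B(X) = (X² + X²) + X = 2*X² + X = X + 2*X²)
√(B(115) + K(-182)) = √(115*(1 + 2*115) + (42/19 + (1/38)*(-182))) = √(115*(1 + 230) + (42/19 - 91/19)) = √(115*231 - 49/19) = √(26565 - 49/19) = √(504686/19) = √9589034/19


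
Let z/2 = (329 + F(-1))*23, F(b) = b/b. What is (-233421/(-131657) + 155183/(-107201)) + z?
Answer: 214251500061650/14113762057 ≈ 15180.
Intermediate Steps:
F(b) = 1
z = 15180 (z = 2*((329 + 1)*23) = 2*(330*23) = 2*7590 = 15180)
(-233421/(-131657) + 155183/(-107201)) + z = (-233421/(-131657) + 155183/(-107201)) + 15180 = (-233421*(-1/131657) + 155183*(-1/107201)) + 15180 = (233421/131657 - 155183/107201) + 15180 = 4592036390/14113762057 + 15180 = 214251500061650/14113762057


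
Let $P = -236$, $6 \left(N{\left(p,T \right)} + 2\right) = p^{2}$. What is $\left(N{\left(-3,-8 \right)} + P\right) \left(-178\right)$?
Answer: $42097$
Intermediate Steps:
$N{\left(p,T \right)} = -2 + \frac{p^{2}}{6}$
$\left(N{\left(-3,-8 \right)} + P\right) \left(-178\right) = \left(\left(-2 + \frac{\left(-3\right)^{2}}{6}\right) - 236\right) \left(-178\right) = \left(\left(-2 + \frac{1}{6} \cdot 9\right) - 236\right) \left(-178\right) = \left(\left(-2 + \frac{3}{2}\right) - 236\right) \left(-178\right) = \left(- \frac{1}{2} - 236\right) \left(-178\right) = \left(- \frac{473}{2}\right) \left(-178\right) = 42097$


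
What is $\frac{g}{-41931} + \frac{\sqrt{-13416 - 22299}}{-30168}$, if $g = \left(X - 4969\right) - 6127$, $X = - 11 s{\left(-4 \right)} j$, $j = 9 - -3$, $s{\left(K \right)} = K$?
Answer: $\frac{10568}{41931} - \frac{i \sqrt{35715}}{30168} \approx 0.25203 - 0.0062644 i$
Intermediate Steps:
$j = 12$ ($j = 9 + 3 = 12$)
$X = 528$ ($X = \left(-11\right) \left(-4\right) 12 = 44 \cdot 12 = 528$)
$g = -10568$ ($g = \left(528 - 4969\right) - 6127 = -4441 - 6127 = -10568$)
$\frac{g}{-41931} + \frac{\sqrt{-13416 - 22299}}{-30168} = - \frac{10568}{-41931} + \frac{\sqrt{-13416 - 22299}}{-30168} = \left(-10568\right) \left(- \frac{1}{41931}\right) + \sqrt{-35715} \left(- \frac{1}{30168}\right) = \frac{10568}{41931} + i \sqrt{35715} \left(- \frac{1}{30168}\right) = \frac{10568}{41931} - \frac{i \sqrt{35715}}{30168}$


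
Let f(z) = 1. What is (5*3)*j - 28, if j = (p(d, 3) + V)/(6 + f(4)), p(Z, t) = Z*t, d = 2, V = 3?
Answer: -61/7 ≈ -8.7143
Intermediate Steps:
j = 9/7 (j = (2*3 + 3)/(6 + 1) = (6 + 3)/7 = 9*(⅐) = 9/7 ≈ 1.2857)
(5*3)*j - 28 = (5*3)*(9/7) - 28 = 15*(9/7) - 28 = 135/7 - 28 = -61/7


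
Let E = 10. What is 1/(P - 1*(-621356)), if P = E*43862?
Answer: 1/1059976 ≈ 9.4342e-7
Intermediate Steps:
P = 438620 (P = 10*43862 = 438620)
1/(P - 1*(-621356)) = 1/(438620 - 1*(-621356)) = 1/(438620 + 621356) = 1/1059976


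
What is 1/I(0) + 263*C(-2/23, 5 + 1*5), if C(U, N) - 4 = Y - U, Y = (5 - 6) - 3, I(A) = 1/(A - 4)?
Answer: 434/23 ≈ 18.870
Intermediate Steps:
I(A) = 1/(-4 + A)
Y = -4 (Y = -1 - 3 = -4)
C(U, N) = -U (C(U, N) = 4 + (-4 - U) = -U)
1/I(0) + 263*C(-2/23, 5 + 1*5) = 1/(1/(-4 + 0)) + 263*(-(-2)/23) = 1/(1/(-4)) + 263*(-(-2)/23) = 1/(-¼) + 263*(-1*(-2/23)) = -4 + 263*(2/23) = -4 + 526/23 = 434/23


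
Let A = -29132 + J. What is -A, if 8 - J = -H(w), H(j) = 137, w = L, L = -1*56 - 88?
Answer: 28987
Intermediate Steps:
L = -144 (L = -56 - 88 = -144)
w = -144
J = 145 (J = 8 - (-1)*137 = 8 - 1*(-137) = 8 + 137 = 145)
A = -28987 (A = -29132 + 145 = -28987)
-A = -1*(-28987) = 28987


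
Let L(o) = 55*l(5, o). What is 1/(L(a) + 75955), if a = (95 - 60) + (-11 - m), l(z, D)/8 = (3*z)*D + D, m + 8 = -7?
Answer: 1/350515 ≈ 2.8529e-6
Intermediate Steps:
m = -15 (m = -8 - 7 = -15)
l(z, D) = 8*D + 24*D*z (l(z, D) = 8*((3*z)*D + D) = 8*(3*D*z + D) = 8*(D + 3*D*z) = 8*D + 24*D*z)
a = 39 (a = (95 - 60) + (-11 - 1*(-15)) = 35 + (-11 + 15) = 35 + 4 = 39)
L(o) = 7040*o (L(o) = 55*(8*o*(1 + 3*5)) = 55*(8*o*(1 + 15)) = 55*(8*o*16) = 55*(128*o) = 7040*o)
1/(L(a) + 75955) = 1/(7040*39 + 75955) = 1/(274560 + 75955) = 1/350515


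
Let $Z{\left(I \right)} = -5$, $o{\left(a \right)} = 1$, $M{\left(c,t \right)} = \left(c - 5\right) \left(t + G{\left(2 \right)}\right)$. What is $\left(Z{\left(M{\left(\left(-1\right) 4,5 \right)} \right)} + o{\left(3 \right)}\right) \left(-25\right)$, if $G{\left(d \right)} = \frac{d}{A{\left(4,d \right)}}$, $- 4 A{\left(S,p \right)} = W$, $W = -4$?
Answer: $100$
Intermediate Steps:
$A{\left(S,p \right)} = 1$ ($A{\left(S,p \right)} = \left(- \frac{1}{4}\right) \left(-4\right) = 1$)
$G{\left(d \right)} = d$ ($G{\left(d \right)} = \frac{d}{1} = d 1 = d$)
$M{\left(c,t \right)} = \left(-5 + c\right) \left(2 + t\right)$ ($M{\left(c,t \right)} = \left(c - 5\right) \left(t + 2\right) = \left(-5 + c\right) \left(2 + t\right)$)
$\left(Z{\left(M{\left(\left(-1\right) 4,5 \right)} \right)} + o{\left(3 \right)}\right) \left(-25\right) = \left(-5 + 1\right) \left(-25\right) = \left(-4\right) \left(-25\right) = 100$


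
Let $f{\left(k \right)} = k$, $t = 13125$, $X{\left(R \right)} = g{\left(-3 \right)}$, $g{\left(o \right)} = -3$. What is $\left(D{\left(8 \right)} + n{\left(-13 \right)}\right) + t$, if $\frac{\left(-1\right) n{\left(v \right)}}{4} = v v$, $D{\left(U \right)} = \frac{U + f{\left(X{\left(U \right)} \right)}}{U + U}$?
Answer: $\frac{199189}{16} \approx 12449.0$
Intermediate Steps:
$X{\left(R \right)} = -3$
$D{\left(U \right)} = \frac{-3 + U}{2 U}$ ($D{\left(U \right)} = \frac{U - 3}{U + U} = \frac{-3 + U}{2 U}$)
$n{\left(v \right)} = - 4 v^{2}$ ($n{\left(v \right)} = - 4 v v = - 4 v^{2}$)
$\left(D{\left(8 \right)} + n{\left(-13 \right)}\right) + t = \left(\frac{-3 + 8}{2 \cdot 8} - 4 \left(-13\right)^{2}\right) + 13125 = \left(\frac{1}{2} \cdot \frac{1}{8} \cdot 5 - 676\right) + 13125 = \left(\frac{5}{16} - 676\right) + 13125 = - \frac{10811}{16} + 13125 = \frac{199189}{16}$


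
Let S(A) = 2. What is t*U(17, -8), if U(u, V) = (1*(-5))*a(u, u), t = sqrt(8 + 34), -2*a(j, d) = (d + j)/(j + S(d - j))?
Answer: 85*sqrt(42)/19 ≈ 28.993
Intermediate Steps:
a(j, d) = -(d + j)/(2*(2 + j)) (a(j, d) = -(d + j)/(2*(j + 2)) = -(d + j)/(2*(2 + j)))
t = sqrt(42) ≈ 6.4807
U(u, V) = 5*u/(2 + u) (U(u, V) = (1*(-5))*((-u - u)/(2*(2 + u))) = -5*(-2*u)/(2*(2 + u)) = -(-5)*u/(2 + u) = 5*u/(2 + u))
t*U(17, -8) = sqrt(42)*(5*17/(2 + 17)) = sqrt(42)*(5*17/19) = sqrt(42)*(5*17*(1/19)) = sqrt(42)*(85/19) = 85*sqrt(42)/19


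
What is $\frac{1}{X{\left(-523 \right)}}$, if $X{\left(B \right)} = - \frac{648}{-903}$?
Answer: $\frac{301}{216} \approx 1.3935$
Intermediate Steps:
$X{\left(B \right)} = \frac{216}{301}$ ($X{\left(B \right)} = \left(-648\right) \left(- \frac{1}{903}\right) = \frac{216}{301}$)
$\frac{1}{X{\left(-523 \right)}} = \frac{1}{\frac{216}{301}} = \frac{301}{216}$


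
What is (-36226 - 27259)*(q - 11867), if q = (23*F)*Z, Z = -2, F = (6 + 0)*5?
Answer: 840985795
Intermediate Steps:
F = 30 (F = 6*5 = 30)
q = -1380 (q = (23*30)*(-2) = 690*(-2) = -1380)
(-36226 - 27259)*(q - 11867) = (-36226 - 27259)*(-1380 - 11867) = -63485*(-13247) = 840985795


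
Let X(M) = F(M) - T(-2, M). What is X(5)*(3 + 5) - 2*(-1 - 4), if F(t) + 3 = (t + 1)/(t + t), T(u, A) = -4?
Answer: 114/5 ≈ 22.800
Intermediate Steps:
F(t) = -3 + (1 + t)/(2*t) (F(t) = -3 + (t + 1)/(t + t) = -3 + (1 + t)/((2*t)) = -3 + (1 + t)*(1/(2*t)) = -3 + (1 + t)/(2*t))
X(M) = 4 + (1 - 5*M)/(2*M) (X(M) = (1 - 5*M)/(2*M) - 1*(-4) = (1 - 5*M)/(2*M) + 4 = 4 + (1 - 5*M)/(2*M))
X(5)*(3 + 5) - 2*(-1 - 4) = ((½)*(1 + 3*5)/5)*(3 + 5) - 2*(-1 - 4) = ((½)*(⅕)*(1 + 15))*8 - 2*(-5) = ((½)*(⅕)*16)*8 + 10 = (8/5)*8 + 10 = 64/5 + 10 = 114/5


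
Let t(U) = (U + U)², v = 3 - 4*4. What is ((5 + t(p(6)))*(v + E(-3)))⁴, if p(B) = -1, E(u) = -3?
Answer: 429981696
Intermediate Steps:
v = -13 (v = 3 - 16 = -13)
t(U) = 4*U² (t(U) = (2*U)² = 4*U²)
((5 + t(p(6)))*(v + E(-3)))⁴ = ((5 + 4*(-1)²)*(-13 - 3))⁴ = ((5 + 4*1)*(-16))⁴ = ((5 + 4)*(-16))⁴ = (9*(-16))⁴ = (-144)⁴ = 429981696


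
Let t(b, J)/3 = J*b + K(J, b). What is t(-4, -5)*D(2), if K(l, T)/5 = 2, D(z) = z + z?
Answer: 360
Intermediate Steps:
D(z) = 2*z
K(l, T) = 10 (K(l, T) = 5*2 = 10)
t(b, J) = 30 + 3*J*b (t(b, J) = 3*(J*b + 10) = 3*(10 + J*b) = 30 + 3*J*b)
t(-4, -5)*D(2) = (30 + 3*(-5)*(-4))*(2*2) = (30 + 60)*4 = 90*4 = 360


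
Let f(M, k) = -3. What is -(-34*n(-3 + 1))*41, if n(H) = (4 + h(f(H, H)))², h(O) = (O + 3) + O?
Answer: 1394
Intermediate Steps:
h(O) = 3 + 2*O (h(O) = (3 + O) + O = 3 + 2*O)
n(H) = 1 (n(H) = (4 + (3 + 2*(-3)))² = (4 + (3 - 6))² = (4 - 3)² = 1² = 1)
-(-34*n(-3 + 1))*41 = -(-34*1)*41 = -(-34)*41 = -1*(-1394) = 1394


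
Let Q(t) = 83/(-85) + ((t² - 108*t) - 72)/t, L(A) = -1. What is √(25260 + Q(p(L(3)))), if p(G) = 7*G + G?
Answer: √181723370/85 ≈ 158.59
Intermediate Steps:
p(G) = 8*G
Q(t) = -83/85 + (-72 + t² - 108*t)/t (Q(t) = 83*(-1/85) + (-72 + t² - 108*t)/t = -83/85 + (-72 + t² - 108*t)/t)
√(25260 + Q(p(L(3)))) = √(25260 + (-9263/85 + 8*(-1) - 72/(8*(-1)))) = √(25260 + (-9263/85 - 8 - 72/(-8))) = √(25260 + (-9263/85 - 8 - 72*(-⅛))) = √(25260 + (-9263/85 - 8 + 9)) = √(25260 - 9178/85) = √(2137922/85) = √181723370/85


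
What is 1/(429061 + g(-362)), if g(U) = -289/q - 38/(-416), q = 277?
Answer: 57616/24720723727 ≈ 2.3307e-6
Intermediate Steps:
g(U) = -54849/57616 (g(U) = -289/277 - 38/(-416) = -289*1/277 - 38*(-1/416) = -289/277 + 19/208 = -54849/57616)
1/(429061 + g(-362)) = 1/(429061 - 54849/57616) = 1/(24720723727/57616) = 57616/24720723727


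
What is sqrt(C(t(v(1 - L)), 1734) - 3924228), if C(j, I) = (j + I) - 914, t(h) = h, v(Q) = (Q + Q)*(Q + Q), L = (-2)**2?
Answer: 2*I*sqrt(980843) ≈ 1980.8*I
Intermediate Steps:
L = 4
v(Q) = 4*Q**2 (v(Q) = (2*Q)*(2*Q) = 4*Q**2)
C(j, I) = -914 + I + j (C(j, I) = (I + j) - 914 = -914 + I + j)
sqrt(C(t(v(1 - L)), 1734) - 3924228) = sqrt((-914 + 1734 + 4*(1 - 1*4)**2) - 3924228) = sqrt((-914 + 1734 + 4*(1 - 4)**2) - 3924228) = sqrt((-914 + 1734 + 4*(-3)**2) - 3924228) = sqrt((-914 + 1734 + 4*9) - 3924228) = sqrt((-914 + 1734 + 36) - 3924228) = sqrt(856 - 3924228) = sqrt(-3923372) = 2*I*sqrt(980843)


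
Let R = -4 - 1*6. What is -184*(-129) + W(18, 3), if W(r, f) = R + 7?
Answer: 23733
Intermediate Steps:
R = -10 (R = -4 - 6 = -10)
W(r, f) = -3 (W(r, f) = -10 + 7 = -3)
-184*(-129) + W(18, 3) = -184*(-129) - 3 = 23736 - 3 = 23733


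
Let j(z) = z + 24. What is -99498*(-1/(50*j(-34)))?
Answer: -49749/250 ≈ -199.00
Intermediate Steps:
j(z) = 24 + z
-99498*(-1/(50*j(-34))) = -99498*(-1/(50*(24 - 34))) = -99498/((-50*(-10))) = -99498/500 = -99498*1/500 = -49749/250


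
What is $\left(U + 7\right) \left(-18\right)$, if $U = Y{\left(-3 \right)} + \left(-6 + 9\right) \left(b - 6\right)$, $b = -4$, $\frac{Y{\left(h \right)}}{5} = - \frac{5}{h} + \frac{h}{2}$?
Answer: $399$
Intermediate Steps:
$Y{\left(h \right)} = - \frac{25}{h} + \frac{5 h}{2}$ ($Y{\left(h \right)} = 5 \left(- \frac{5}{h} + \frac{h}{2}\right) = 5 \left(\frac{h}{2} - \frac{5}{h}\right) = - \frac{25}{h} + \frac{5 h}{2}$)
$U = - \frac{175}{6}$ ($U = \left(- \frac{25}{-3} + \frac{5}{2} \left(-3\right)\right) + \left(-6 + 9\right) \left(-4 - 6\right) = \left(\left(-25\right) \left(- \frac{1}{3}\right) - \frac{15}{2}\right) + 3 \left(-10\right) = \left(\frac{25}{3} - \frac{15}{2}\right) - 30 = \frac{5}{6} - 30 = - \frac{175}{6} \approx -29.167$)
$\left(U + 7\right) \left(-18\right) = \left(- \frac{175}{6} + 7\right) \left(-18\right) = \left(- \frac{133}{6}\right) \left(-18\right) = 399$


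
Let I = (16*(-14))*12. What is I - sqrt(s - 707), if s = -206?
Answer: -2688 - I*sqrt(913) ≈ -2688.0 - 30.216*I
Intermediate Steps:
I = -2688 (I = -224*12 = -2688)
I - sqrt(s - 707) = -2688 - sqrt(-206 - 707) = -2688 - sqrt(-913) = -2688 - I*sqrt(913)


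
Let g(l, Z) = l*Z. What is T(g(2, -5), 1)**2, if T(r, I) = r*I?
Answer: 100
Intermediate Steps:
g(l, Z) = Z*l
T(r, I) = I*r
T(g(2, -5), 1)**2 = (1*(-5*2))**2 = (1*(-10))**2 = (-10)**2 = 100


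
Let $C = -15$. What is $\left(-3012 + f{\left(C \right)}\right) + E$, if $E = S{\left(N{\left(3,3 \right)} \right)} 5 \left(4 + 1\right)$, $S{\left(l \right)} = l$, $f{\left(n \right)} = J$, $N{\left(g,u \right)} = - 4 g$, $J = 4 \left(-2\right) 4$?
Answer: $-3344$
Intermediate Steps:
$J = -32$ ($J = \left(-8\right) 4 = -32$)
$f{\left(n \right)} = -32$
$E = -300$ ($E = \left(-4\right) 3 \cdot 5 \left(4 + 1\right) = \left(-12\right) 5 \cdot 5 = \left(-60\right) 5 = -300$)
$\left(-3012 + f{\left(C \right)}\right) + E = \left(-3012 - 32\right) - 300 = -3044 - 300 = -3344$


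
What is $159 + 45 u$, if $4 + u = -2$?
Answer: $-111$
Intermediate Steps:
$u = -6$ ($u = -4 - 2 = -6$)
$159 + 45 u = 159 + 45 \left(-6\right) = 159 - 270 = -111$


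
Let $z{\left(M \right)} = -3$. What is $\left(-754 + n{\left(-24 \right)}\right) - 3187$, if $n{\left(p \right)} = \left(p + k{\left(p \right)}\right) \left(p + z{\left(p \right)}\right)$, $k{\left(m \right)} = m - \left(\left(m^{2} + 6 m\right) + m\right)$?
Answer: $8371$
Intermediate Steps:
$k{\left(m \right)} = - m^{2} - 6 m$ ($k{\left(m \right)} = m - \left(m^{2} + 7 m\right) = - m^{2} - 6 m$)
$n{\left(p \right)} = \left(-3 + p\right) \left(p - p \left(6 + p\right)\right)$ ($n{\left(p \right)} = \left(p - p \left(6 + p\right)\right) \left(p - 3\right) = \left(p - p \left(6 + p\right)\right) \left(-3 + p\right) = \left(-3 + p\right) \left(p - p \left(6 + p\right)\right)$)
$\left(-754 + n{\left(-24 \right)}\right) - 3187 = \left(-754 - 24 \left(15 - \left(-24\right)^{2} - -48\right)\right) - 3187 = \left(-754 - 24 \left(15 - 576 + 48\right)\right) - 3187 = \left(-754 - -12312\right) - 3187 = \left(-754 + 12312\right) - 3187 = 11558 - 3187 = 8371$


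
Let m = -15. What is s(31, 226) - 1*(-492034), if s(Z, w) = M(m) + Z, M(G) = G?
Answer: 492050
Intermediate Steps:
s(Z, w) = -15 + Z
s(31, 226) - 1*(-492034) = (-15 + 31) - 1*(-492034) = 16 + 492034 = 492050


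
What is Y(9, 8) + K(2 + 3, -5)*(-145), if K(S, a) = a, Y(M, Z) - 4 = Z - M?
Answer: 728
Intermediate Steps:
Y(M, Z) = 4 + Z - M (Y(M, Z) = 4 + (Z - M) = 4 + Z - M)
Y(9, 8) + K(2 + 3, -5)*(-145) = (4 + 8 - 1*9) - 5*(-145) = (4 + 8 - 9) + 725 = 3 + 725 = 728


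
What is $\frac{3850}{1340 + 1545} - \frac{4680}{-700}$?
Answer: $\frac{161968}{20195} \approx 8.0202$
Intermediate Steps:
$\frac{3850}{1340 + 1545} - \frac{4680}{-700} = \frac{3850}{2885} - - \frac{234}{35} = 3850 \cdot \frac{1}{2885} + \frac{234}{35} = \frac{770}{577} + \frac{234}{35} = \frac{161968}{20195}$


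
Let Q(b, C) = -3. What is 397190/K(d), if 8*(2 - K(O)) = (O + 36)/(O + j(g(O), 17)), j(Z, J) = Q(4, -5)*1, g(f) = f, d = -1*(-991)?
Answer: 241491520/1137 ≈ 2.1239e+5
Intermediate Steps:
d = 991
j(Z, J) = -3 (j(Z, J) = -3*1 = -3)
K(O) = 2 - (36 + O)/(8*(-3 + O)) (K(O) = 2 - (O + 36)/(8*(O - 3)) = 2 - (36 + O)/(8*(-3 + O)))
397190/K(d) = 397190/((3*(-28 + 5*991)/(8*(-3 + 991)))) = 397190/(((3/8)*(-28 + 4955)/988)) = 397190/(((3/8)*(1/988)*4927)) = 397190/(1137/608) = 397190*(608/1137) = 241491520/1137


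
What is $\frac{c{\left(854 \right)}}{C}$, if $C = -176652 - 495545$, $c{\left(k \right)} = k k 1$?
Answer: $- \frac{729316}{672197} \approx -1.085$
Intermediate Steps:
$c{\left(k \right)} = k^{2}$ ($c{\left(k \right)} = k^{2} \cdot 1 = k^{2}$)
$C = -672197$
$\frac{c{\left(854 \right)}}{C} = \frac{854^{2}}{-672197} = 729316 \left(- \frac{1}{672197}\right) = - \frac{729316}{672197}$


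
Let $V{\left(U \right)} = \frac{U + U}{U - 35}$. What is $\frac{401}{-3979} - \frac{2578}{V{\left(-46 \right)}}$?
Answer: $- \frac{18063559}{7958} \approx -2269.9$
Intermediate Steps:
$V{\left(U \right)} = \frac{2 U}{-35 + U}$
$\frac{401}{-3979} - \frac{2578}{V{\left(-46 \right)}} = \frac{401}{-3979} - \frac{2578}{2 \left(-46\right) \frac{1}{-35 - 46}} = 401 \left(- \frac{1}{3979}\right) - \frac{2578}{2 \left(-46\right) \frac{1}{-81}} = - \frac{401}{3979} - \frac{2578}{2 \left(-46\right) \left(- \frac{1}{81}\right)} = - \frac{401}{3979} - \frac{2578}{\frac{92}{81}} = - \frac{401}{3979} - \frac{104409}{46} = - \frac{18063559}{7958}$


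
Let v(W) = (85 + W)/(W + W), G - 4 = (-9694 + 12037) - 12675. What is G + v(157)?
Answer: -1621375/157 ≈ -10327.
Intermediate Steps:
G = -10328 (G = 4 + ((-9694 + 12037) - 12675) = 4 + (2343 - 12675) = 4 - 10332 = -10328)
v(W) = (85 + W)/(2*W) (v(W) = (85 + W)/((2*W)) = (85 + W)*(1/(2*W)) = (85 + W)/(2*W))
G + v(157) = -10328 + (½)*(85 + 157)/157 = -10328 + (½)*(1/157)*242 = -10328 + 121/157 = -1621375/157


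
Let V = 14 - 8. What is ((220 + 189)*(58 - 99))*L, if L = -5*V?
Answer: 503070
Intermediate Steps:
V = 6
L = -30 (L = -5*6 = -30)
((220 + 189)*(58 - 99))*L = ((220 + 189)*(58 - 99))*(-30) = (409*(-41))*(-30) = -16769*(-30) = 503070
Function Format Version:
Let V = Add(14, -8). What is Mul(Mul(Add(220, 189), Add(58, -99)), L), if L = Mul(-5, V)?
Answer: 503070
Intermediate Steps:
V = 6
L = -30 (L = Mul(-5, 6) = -30)
Mul(Mul(Add(220, 189), Add(58, -99)), L) = Mul(Mul(Add(220, 189), Add(58, -99)), -30) = Mul(Mul(409, -41), -30) = Mul(-16769, -30) = 503070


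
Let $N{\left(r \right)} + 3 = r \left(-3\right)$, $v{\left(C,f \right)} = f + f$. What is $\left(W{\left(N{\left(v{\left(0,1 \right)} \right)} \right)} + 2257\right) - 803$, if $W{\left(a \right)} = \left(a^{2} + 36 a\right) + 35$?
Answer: $1246$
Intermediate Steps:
$v{\left(C,f \right)} = 2 f$
$N{\left(r \right)} = -3 - 3 r$ ($N{\left(r \right)} = -3 + r \left(-3\right) = -3 - 3 r$)
$W{\left(a \right)} = 35 + a^{2} + 36 a$
$\left(W{\left(N{\left(v{\left(0,1 \right)} \right)} \right)} + 2257\right) - 803 = \left(\left(35 + \left(-3 - 3 \cdot 2 \cdot 1\right)^{2} + 36 \left(-3 - 3 \cdot 2 \cdot 1\right)\right) + 2257\right) - 803 = \left(\left(35 + \left(-3 - 6\right)^{2} + 36 \left(-3 - 6\right)\right) + 2257\right) - 803 = \left(\left(35 + \left(-9\right)^{2} + 36 \left(-9\right)\right) + 2257\right) - 803 = \left(\left(35 + 81 - 324\right) + 2257\right) - 803 = \left(-208 + 2257\right) - 803 = 2049 - 803 = 1246$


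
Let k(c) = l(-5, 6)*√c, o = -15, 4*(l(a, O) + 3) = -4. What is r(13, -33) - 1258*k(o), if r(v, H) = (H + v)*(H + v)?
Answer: 400 + 5032*I*√15 ≈ 400.0 + 19489.0*I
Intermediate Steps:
l(a, O) = -4 (l(a, O) = -3 + (¼)*(-4) = -3 - 1 = -4)
r(v, H) = (H + v)²
k(c) = -4*√c
r(13, -33) - 1258*k(o) = (-33 + 13)² - (-5032)*√(-15) = (-20)² - (-5032)*I*√15 = 400 - (-5032)*I*√15 = 400 + 5032*I*√15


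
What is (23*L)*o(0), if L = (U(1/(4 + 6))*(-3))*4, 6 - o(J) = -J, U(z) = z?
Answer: -828/5 ≈ -165.60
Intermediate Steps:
o(J) = 6 + J (o(J) = 6 - (-1)*J = 6 + J)
L = -6/5 (L = (-3/(4 + 6))*4 = (-3/10)*4 = ((1/10)*(-3))*4 = -3/10*4 = -6/5 ≈ -1.2000)
(23*L)*o(0) = (23*(-6/5))*(6 + 0) = -138/5*6 = -828/5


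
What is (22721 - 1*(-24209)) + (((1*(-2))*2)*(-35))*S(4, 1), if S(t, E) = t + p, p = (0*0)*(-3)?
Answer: 47490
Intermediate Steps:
p = 0 (p = 0*(-3) = 0)
S(t, E) = t (S(t, E) = t + 0 = t)
(22721 - 1*(-24209)) + (((1*(-2))*2)*(-35))*S(4, 1) = (22721 - 1*(-24209)) + (((1*(-2))*2)*(-35))*4 = (22721 + 24209) + (-2*2*(-35))*4 = 46930 - 4*(-35)*4 = 46930 + 140*4 = 46930 + 560 = 47490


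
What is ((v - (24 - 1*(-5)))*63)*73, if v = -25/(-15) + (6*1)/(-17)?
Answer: -2164596/17 ≈ -1.2733e+5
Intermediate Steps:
v = 67/51 (v = -25*(-1/15) + 6*(-1/17) = 5/3 - 6/17 = 67/51 ≈ 1.3137)
((v - (24 - 1*(-5)))*63)*73 = ((67/51 - (24 - 1*(-5)))*63)*73 = ((67/51 - (24 + 5))*63)*73 = ((67/51 - 1*29)*63)*73 = ((67/51 - 29)*63)*73 = -1412/51*63*73 = -29652/17*73 = -2164596/17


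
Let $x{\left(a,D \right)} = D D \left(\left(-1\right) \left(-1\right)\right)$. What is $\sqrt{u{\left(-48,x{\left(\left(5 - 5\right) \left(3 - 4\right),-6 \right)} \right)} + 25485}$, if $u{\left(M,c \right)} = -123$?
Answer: $3 \sqrt{2818} \approx 159.25$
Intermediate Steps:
$x{\left(a,D \right)} = D^{2}$ ($x{\left(a,D \right)} = D^{2} \cdot 1 = D^{2}$)
$\sqrt{u{\left(-48,x{\left(\left(5 - 5\right) \left(3 - 4\right),-6 \right)} \right)} + 25485} = \sqrt{-123 + 25485} = \sqrt{25362} = 3 \sqrt{2818}$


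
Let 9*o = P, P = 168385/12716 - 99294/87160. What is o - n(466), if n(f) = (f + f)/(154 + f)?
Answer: -180161479/1136849670 ≈ -0.15847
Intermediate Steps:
n(f) = 2*f/(154 + f) (n(f) = (2*f)/(154 + f) = 2*f/(154 + f))
P = 49315493/4074730 (P = 168385*(1/12716) - 99294*1/87160 = 9905/748 - 49647/43580 = 49315493/4074730 ≈ 12.103)
o = 49315493/36672570 (o = (⅑)*(49315493/4074730) = 49315493/36672570 ≈ 1.3448)
o - n(466) = 49315493/36672570 - 2*466/(154 + 466) = 49315493/36672570 - 2*466/620 = 49315493/36672570 - 1*233/155 = 49315493/36672570 - 233/155 = -180161479/1136849670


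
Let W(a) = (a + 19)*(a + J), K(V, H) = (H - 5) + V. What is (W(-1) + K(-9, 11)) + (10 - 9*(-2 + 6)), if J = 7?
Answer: 79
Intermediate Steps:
K(V, H) = -5 + H + V (K(V, H) = (-5 + H) + V = -5 + H + V)
W(a) = (7 + a)*(19 + a) (W(a) = (a + 19)*(a + 7) = (19 + a)*(7 + a) = (7 + a)*(19 + a))
(W(-1) + K(-9, 11)) + (10 - 9*(-2 + 6)) = ((133 + (-1)² + 26*(-1)) + (-5 + 11 - 9)) + (10 - 9*(-2 + 6)) = ((133 + 1 - 26) - 3) + (10 - 9*4) = (108 - 3) + (10 - 36) = 105 - 26 = 79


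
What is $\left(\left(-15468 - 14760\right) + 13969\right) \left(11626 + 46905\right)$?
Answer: $-951655529$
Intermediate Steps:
$\left(\left(-15468 - 14760\right) + 13969\right) \left(11626 + 46905\right) = \left(\left(-15468 - 14760\right) + 13969\right) 58531 = \left(-30228 + 13969\right) 58531 = \left(-16259\right) 58531 = -951655529$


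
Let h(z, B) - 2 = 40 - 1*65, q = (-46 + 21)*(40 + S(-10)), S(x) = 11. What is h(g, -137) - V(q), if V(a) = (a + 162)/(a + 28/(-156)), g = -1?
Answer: -1187243/49732 ≈ -23.873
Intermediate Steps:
q = -1275 (q = (-46 + 21)*(40 + 11) = -25*51 = -1275)
V(a) = (162 + a)/(-7/39 + a) (V(a) = (162 + a)/(a + 28*(-1/156)) = (162 + a)/(a - 7/39) = (162 + a)/(-7/39 + a))
h(z, B) = -23 (h(z, B) = 2 + (40 - 1*65) = 2 + (40 - 65) = 2 - 25 = -23)
h(g, -137) - V(q) = -23 - 39*(162 - 1275)/(-7 + 39*(-1275)) = -23 - 39*(-1113)/(-7 - 49725) = -23 - 39*(-1113)/(-49732) = -23 - 39*(-1)*(-1113)/49732 = -23 - 1*43407/49732 = -23 - 43407/49732 = -1187243/49732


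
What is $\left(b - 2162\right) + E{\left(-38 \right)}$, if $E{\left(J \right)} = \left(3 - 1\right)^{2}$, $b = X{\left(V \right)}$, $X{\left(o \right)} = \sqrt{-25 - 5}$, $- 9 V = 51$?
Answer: $-2158 + i \sqrt{30} \approx -2158.0 + 5.4772 i$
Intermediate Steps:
$V = - \frac{17}{3}$ ($V = \left(- \frac{1}{9}\right) 51 = - \frac{17}{3} \approx -5.6667$)
$X{\left(o \right)} = i \sqrt{30}$ ($X{\left(o \right)} = \sqrt{-30} = i \sqrt{30}$)
$b = i \sqrt{30} \approx 5.4772 i$
$E{\left(J \right)} = 4$ ($E{\left(J \right)} = 2^{2} = 4$)
$\left(b - 2162\right) + E{\left(-38 \right)} = \left(i \sqrt{30} - 2162\right) + 4 = \left(-2162 + i \sqrt{30}\right) + 4 = -2158 + i \sqrt{30}$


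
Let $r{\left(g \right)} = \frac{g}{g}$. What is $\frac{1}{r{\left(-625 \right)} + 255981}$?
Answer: $\frac{1}{255982} \approx 3.9065 \cdot 10^{-6}$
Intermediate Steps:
$r{\left(g \right)} = 1$
$\frac{1}{r{\left(-625 \right)} + 255981} = \frac{1}{1 + 255981} = \frac{1}{255982}$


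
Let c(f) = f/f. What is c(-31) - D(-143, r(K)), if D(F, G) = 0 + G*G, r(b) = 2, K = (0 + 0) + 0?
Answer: -3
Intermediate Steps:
c(f) = 1
K = 0 (K = 0 + 0 = 0)
D(F, G) = G² (D(F, G) = 0 + G² = G²)
c(-31) - D(-143, r(K)) = 1 - 1*2² = 1 - 1*4 = 1 - 4 = -3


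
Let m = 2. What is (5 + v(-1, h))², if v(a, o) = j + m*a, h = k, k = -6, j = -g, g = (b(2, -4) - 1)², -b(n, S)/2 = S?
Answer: 2116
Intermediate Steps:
b(n, S) = -2*S
g = 49 (g = (-2*(-4) - 1)² = (8 - 1)² = 7² = 49)
j = -49 (j = -1*49 = -49)
h = -6
v(a, o) = -49 + 2*a
(5 + v(-1, h))² = (5 + (-49 + 2*(-1)))² = (5 + (-49 - 2))² = (5 - 51)² = (-46)² = 2116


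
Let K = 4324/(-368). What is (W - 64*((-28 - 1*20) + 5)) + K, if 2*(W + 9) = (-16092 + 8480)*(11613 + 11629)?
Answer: -353825283/4 ≈ -8.8456e+7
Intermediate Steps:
K = -47/4 (K = 4324*(-1/368) = -47/4 ≈ -11.750)
W = -88459061 (W = -9 + ((-16092 + 8480)*(11613 + 11629))/2 = -9 + (-7612*23242)/2 = -9 + (½)*(-176918104) = -9 - 88459052 = -88459061)
(W - 64*((-28 - 1*20) + 5)) + K = (-88459061 - 64*((-28 - 1*20) + 5)) - 47/4 = (-88459061 - 64*((-28 - 20) + 5)) - 47/4 = (-88459061 - 64*(-48 + 5)) - 47/4 = (-88459061 - 64*(-43)) - 47/4 = (-88459061 + 2752) - 47/4 = -88456309 - 47/4 = -353825283/4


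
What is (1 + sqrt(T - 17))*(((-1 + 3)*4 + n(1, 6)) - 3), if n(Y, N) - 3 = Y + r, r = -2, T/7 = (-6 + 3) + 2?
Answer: 7 + 14*I*sqrt(6) ≈ 7.0 + 34.293*I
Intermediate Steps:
T = -7 (T = 7*((-6 + 3) + 2) = 7*(-3 + 2) = 7*(-1) = -7)
n(Y, N) = 1 + Y (n(Y, N) = 3 + (Y - 2) = 3 + (-2 + Y) = 1 + Y)
(1 + sqrt(T - 17))*(((-1 + 3)*4 + n(1, 6)) - 3) = (1 + sqrt(-7 - 17))*(((-1 + 3)*4 + (1 + 1)) - 3) = (1 + sqrt(-24))*((2*4 + 2) - 3) = (1 + 2*I*sqrt(6))*((8 + 2) - 3) = (1 + 2*I*sqrt(6))*(10 - 3) = (1 + 2*I*sqrt(6))*7 = 7 + 14*I*sqrt(6)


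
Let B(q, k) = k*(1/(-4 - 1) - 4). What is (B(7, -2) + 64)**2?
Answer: 131044/25 ≈ 5241.8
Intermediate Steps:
B(q, k) = -21*k/5 (B(q, k) = k*(1/(-5) - 4) = k*(-1/5 - 4) = k*(-21/5) = -21*k/5)
(B(7, -2) + 64)**2 = (-21/5*(-2) + 64)**2 = (42/5 + 64)**2 = (362/5)**2 = 131044/25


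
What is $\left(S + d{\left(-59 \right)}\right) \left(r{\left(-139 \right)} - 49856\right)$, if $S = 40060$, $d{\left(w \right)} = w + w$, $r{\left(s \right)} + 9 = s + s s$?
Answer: $-1225540386$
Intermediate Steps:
$r{\left(s \right)} = -9 + s + s^{2}$ ($r{\left(s \right)} = -9 + \left(s + s s\right) = -9 + \left(s + s^{2}\right) = -9 + s + s^{2}$)
$d{\left(w \right)} = 2 w$
$\left(S + d{\left(-59 \right)}\right) \left(r{\left(-139 \right)} - 49856\right) = \left(40060 + 2 \left(-59\right)\right) \left(\left(-9 - 139 + \left(-139\right)^{2}\right) - 49856\right) = \left(40060 - 118\right) \left(\left(-9 - 139 + 19321\right) - 49856\right) = 39942 \left(19173 - 49856\right) = 39942 \left(-30683\right) = -1225540386$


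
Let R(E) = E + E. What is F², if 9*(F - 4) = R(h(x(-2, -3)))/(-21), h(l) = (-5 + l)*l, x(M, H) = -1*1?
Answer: 61504/3969 ≈ 15.496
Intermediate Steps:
x(M, H) = -1
h(l) = l*(-5 + l)
R(E) = 2*E
F = 248/63 (F = 4 + ((2*(-(-5 - 1)))/(-21))/9 = 4 + ((2*(-1*(-6)))*(-1/21))/9 = 4 + ((2*6)*(-1/21))/9 = 4 + (12*(-1/21))/9 = 4 + (⅑)*(-4/7) = 4 - 4/63 = 248/63 ≈ 3.9365)
F² = (248/63)² = 61504/3969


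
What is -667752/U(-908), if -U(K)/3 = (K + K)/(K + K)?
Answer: 222584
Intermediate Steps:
U(K) = -3 (U(K) = -3*(K + K)/(K + K) = -3*2*K/(2*K) = -3*2*K*1/(2*K) = -3*1 = -3)
-667752/U(-908) = -667752/(-3) = -667752*(-⅓) = 222584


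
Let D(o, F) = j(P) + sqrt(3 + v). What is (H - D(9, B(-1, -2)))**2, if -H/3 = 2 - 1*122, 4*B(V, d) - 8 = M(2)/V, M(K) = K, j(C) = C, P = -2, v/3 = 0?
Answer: (362 - sqrt(3))**2 ≈ 1.2979e+5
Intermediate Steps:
v = 0 (v = 3*0 = 0)
B(V, d) = 2 + 1/(2*V) (B(V, d) = 2 + (2/V)/4 = 2 + 1/(2*V))
D(o, F) = -2 + sqrt(3) (D(o, F) = -2 + sqrt(3 + 0) = -2 + sqrt(3))
H = 360 (H = -3*(2 - 1*122) = -3*(2 - 122) = -3*(-120) = 360)
(H - D(9, B(-1, -2)))**2 = (360 - (-2 + sqrt(3)))**2 = (360 + (2 - sqrt(3)))**2 = (362 - sqrt(3))**2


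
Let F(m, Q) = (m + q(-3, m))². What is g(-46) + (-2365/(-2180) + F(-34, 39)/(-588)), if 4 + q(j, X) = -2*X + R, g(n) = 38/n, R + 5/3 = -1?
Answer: -13423883/13267044 ≈ -1.0118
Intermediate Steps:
R = -8/3 (R = -5/3 - 1 = -8/3 ≈ -2.6667)
q(j, X) = -20/3 - 2*X (q(j, X) = -4 + (-2*X - 8/3) = -4 + (-8/3 - 2*X) = -20/3 - 2*X)
F(m, Q) = (-20/3 - m)² (F(m, Q) = (m + (-20/3 - 2*m))² = (-20/3 - m)²)
g(-46) + (-2365/(-2180) + F(-34, 39)/(-588)) = 38/(-46) + (-2365/(-2180) + ((20 + 3*(-34))²/9)/(-588)) = 38*(-1/46) + (-2365*(-1/2180) + ((20 - 102)²/9)*(-1/588)) = -19/23 + (473/436 + ((⅑)*(-82)²)*(-1/588)) = -19/23 + (473/436 + ((⅑)*6724)*(-1/588)) = -19/23 + (473/436 + (6724/9)*(-1/588)) = -19/23 + (473/436 - 1681/1323) = -19/23 - 107137/576828 = -13423883/13267044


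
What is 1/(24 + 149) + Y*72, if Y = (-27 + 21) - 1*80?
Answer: -1071215/173 ≈ -6192.0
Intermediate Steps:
Y = -86 (Y = -6 - 80 = -86)
1/(24 + 149) + Y*72 = 1/(24 + 149) - 86*72 = 1/173 - 6192 = -1071215/173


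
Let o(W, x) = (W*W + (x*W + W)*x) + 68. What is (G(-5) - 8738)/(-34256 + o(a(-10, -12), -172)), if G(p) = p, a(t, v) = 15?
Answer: -8743/407217 ≈ -0.021470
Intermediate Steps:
o(W, x) = 68 + W² + x*(W + W*x) (o(W, x) = (W² + (W*x + W)*x) + 68 = (W² + (W + W*x)*x) + 68 = (W² + x*(W + W*x)) + 68 = 68 + W² + x*(W + W*x))
(G(-5) - 8738)/(-34256 + o(a(-10, -12), -172)) = (-5 - 8738)/(-34256 + (68 + 15² + 15*(-172) + 15*(-172)²)) = -8743/(-34256 + (68 + 225 - 2580 + 15*29584)) = -8743/(-34256 + (68 + 225 - 2580 + 443760)) = -8743/(-34256 + 441473) = -8743/407217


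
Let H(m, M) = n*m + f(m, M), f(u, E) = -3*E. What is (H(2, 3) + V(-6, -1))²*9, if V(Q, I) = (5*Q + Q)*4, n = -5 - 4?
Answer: 263169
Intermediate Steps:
n = -9
H(m, M) = -9*m - 3*M
V(Q, I) = 24*Q (V(Q, I) = (6*Q)*4 = 24*Q)
(H(2, 3) + V(-6, -1))²*9 = ((-9*2 - 3*3) + 24*(-6))²*9 = ((-18 - 9) - 144)²*9 = (-27 - 144)²*9 = (-171)²*9 = 29241*9 = 263169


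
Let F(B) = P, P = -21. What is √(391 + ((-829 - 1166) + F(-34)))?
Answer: 5*I*√65 ≈ 40.311*I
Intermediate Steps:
F(B) = -21
√(391 + ((-829 - 1166) + F(-34))) = √(391 + ((-829 - 1166) - 21)) = √(391 + (-1995 - 21)) = √(391 - 2016) = √(-1625) = 5*I*√65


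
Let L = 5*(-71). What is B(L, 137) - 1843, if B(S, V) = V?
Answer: -1706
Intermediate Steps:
L = -355
B(L, 137) - 1843 = 137 - 1843 = -1706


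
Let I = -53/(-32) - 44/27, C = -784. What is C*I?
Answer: -1127/54 ≈ -20.870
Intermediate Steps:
I = 23/864 (I = -53*(-1/32) - 44*1/27 = 53/32 - 44/27 = 23/864 ≈ 0.026620)
C*I = -784*23/864 = -1127/54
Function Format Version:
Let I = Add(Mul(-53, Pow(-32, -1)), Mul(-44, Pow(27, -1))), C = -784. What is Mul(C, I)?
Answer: Rational(-1127, 54) ≈ -20.870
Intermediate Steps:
I = Rational(23, 864) (I = Add(Mul(-53, Rational(-1, 32)), Mul(-44, Rational(1, 27))) = Add(Rational(53, 32), Rational(-44, 27)) = Rational(23, 864) ≈ 0.026620)
Mul(C, I) = Mul(-784, Rational(23, 864)) = Rational(-1127, 54)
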